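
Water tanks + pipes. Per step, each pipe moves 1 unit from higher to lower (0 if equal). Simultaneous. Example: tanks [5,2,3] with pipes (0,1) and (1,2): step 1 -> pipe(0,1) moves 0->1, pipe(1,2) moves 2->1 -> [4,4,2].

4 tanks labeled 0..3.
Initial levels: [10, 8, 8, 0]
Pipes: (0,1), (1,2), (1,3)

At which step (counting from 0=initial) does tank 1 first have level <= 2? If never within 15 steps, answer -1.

Step 1: flows [0->1,1=2,1->3] -> levels [9 8 8 1]
Step 2: flows [0->1,1=2,1->3] -> levels [8 8 8 2]
Step 3: flows [0=1,1=2,1->3] -> levels [8 7 8 3]
Step 4: flows [0->1,2->1,1->3] -> levels [7 8 7 4]
Step 5: flows [1->0,1->2,1->3] -> levels [8 5 8 5]
Step 6: flows [0->1,2->1,1=3] -> levels [7 7 7 5]
Step 7: flows [0=1,1=2,1->3] -> levels [7 6 7 6]
Step 8: flows [0->1,2->1,1=3] -> levels [6 8 6 6]
Step 9: flows [1->0,1->2,1->3] -> levels [7 5 7 7]
Step 10: flows [0->1,2->1,3->1] -> levels [6 8 6 6]
  -> period-2 cycle (repeats step 8); tank 1 never drops to <=2
Tank 1 never reaches <=2 within 15 steps

Answer: -1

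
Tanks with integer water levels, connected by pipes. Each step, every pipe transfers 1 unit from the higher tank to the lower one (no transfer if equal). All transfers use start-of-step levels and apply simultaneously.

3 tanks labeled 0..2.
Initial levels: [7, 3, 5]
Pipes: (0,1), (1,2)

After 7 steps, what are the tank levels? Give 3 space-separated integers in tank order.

Answer: 5 5 5

Derivation:
Step 1: flows [0->1,2->1] -> levels [6 5 4]
Step 2: flows [0->1,1->2] -> levels [5 5 5]
Step 3: flows [0=1,1=2] -> levels [5 5 5]
  -> stable; steps 4..7 unchanged -> [5 5 5]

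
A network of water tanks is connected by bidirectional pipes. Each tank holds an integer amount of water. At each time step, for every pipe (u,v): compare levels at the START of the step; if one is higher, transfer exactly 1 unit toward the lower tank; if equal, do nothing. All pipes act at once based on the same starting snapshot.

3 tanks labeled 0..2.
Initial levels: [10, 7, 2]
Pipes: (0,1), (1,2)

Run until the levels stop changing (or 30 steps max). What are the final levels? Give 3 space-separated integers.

Answer: 7 5 7

Derivation:
Step 1: flows [0->1,1->2] -> levels [9 7 3]
Step 2: flows [0->1,1->2] -> levels [8 7 4]
Step 3: flows [0->1,1->2] -> levels [7 7 5]
Step 4: flows [0=1,1->2] -> levels [7 6 6]
Step 5: flows [0->1,1=2] -> levels [6 7 6]
Step 6: flows [1->0,1->2] -> levels [7 5 7]
Step 7: flows [0->1,2->1] -> levels [6 7 6]
  -> period-2 cycle: step 7 state = step 5 state; never stabilizes
  -> state at step 30: (30-5) mod 2 = 1, same as step 6 -> [7 5 7]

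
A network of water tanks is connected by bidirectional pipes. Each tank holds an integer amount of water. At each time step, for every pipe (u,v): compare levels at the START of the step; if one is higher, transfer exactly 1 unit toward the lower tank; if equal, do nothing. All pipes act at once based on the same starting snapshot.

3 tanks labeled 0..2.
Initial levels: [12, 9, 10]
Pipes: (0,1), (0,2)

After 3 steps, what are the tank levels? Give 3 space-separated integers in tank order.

Answer: 9 11 11

Derivation:
Step 1: flows [0->1,0->2] -> levels [10 10 11]
Step 2: flows [0=1,2->0] -> levels [11 10 10]
Step 3: flows [0->1,0->2] -> levels [9 11 11]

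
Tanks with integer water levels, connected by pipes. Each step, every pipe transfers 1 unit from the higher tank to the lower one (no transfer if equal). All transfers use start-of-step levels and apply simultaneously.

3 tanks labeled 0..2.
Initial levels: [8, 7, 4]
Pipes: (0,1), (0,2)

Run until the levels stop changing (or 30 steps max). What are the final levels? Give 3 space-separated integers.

Step 1: flows [0->1,0->2] -> levels [6 8 5]
Step 2: flows [1->0,0->2] -> levels [6 7 6]
Step 3: flows [1->0,0=2] -> levels [7 6 6]
Step 4: flows [0->1,0->2] -> levels [5 7 7]
Step 5: flows [1->0,2->0] -> levels [7 6 6]
  -> period-2 cycle: step 5 state = step 3 state; never stabilizes
  -> state at step 30: (30-3) mod 2 = 1, same as step 4 -> [5 7 7]

Answer: 5 7 7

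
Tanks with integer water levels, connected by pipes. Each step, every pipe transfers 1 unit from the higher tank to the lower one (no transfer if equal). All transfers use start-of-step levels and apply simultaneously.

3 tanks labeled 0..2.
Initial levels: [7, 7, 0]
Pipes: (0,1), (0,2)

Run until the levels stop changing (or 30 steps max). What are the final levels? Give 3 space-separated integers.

Answer: 6 4 4

Derivation:
Step 1: flows [0=1,0->2] -> levels [6 7 1]
Step 2: flows [1->0,0->2] -> levels [6 6 2]
Step 3: flows [0=1,0->2] -> levels [5 6 3]
Step 4: flows [1->0,0->2] -> levels [5 5 4]
Step 5: flows [0=1,0->2] -> levels [4 5 5]
Step 6: flows [1->0,2->0] -> levels [6 4 4]
Step 7: flows [0->1,0->2] -> levels [4 5 5]
  -> period-2 cycle: step 7 state = step 5 state; never stabilizes
  -> state at step 30: (30-5) mod 2 = 1, same as step 6 -> [6 4 4]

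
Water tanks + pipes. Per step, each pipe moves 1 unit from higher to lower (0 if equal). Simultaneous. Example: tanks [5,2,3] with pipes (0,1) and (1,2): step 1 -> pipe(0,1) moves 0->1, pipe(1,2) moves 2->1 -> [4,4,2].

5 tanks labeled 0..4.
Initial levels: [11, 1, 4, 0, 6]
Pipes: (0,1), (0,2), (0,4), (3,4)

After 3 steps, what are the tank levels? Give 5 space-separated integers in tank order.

Answer: 6 4 5 3 4

Derivation:
Step 1: flows [0->1,0->2,0->4,4->3] -> levels [8 2 5 1 6]
Step 2: flows [0->1,0->2,0->4,4->3] -> levels [5 3 6 2 6]
Step 3: flows [0->1,2->0,4->0,4->3] -> levels [6 4 5 3 4]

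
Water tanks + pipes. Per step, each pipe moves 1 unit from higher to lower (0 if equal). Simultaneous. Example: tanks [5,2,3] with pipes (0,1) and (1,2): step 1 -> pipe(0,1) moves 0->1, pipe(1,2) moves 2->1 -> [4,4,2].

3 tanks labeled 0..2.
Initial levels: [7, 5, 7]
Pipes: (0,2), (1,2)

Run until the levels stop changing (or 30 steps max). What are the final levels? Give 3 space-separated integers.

Answer: 6 6 7

Derivation:
Step 1: flows [0=2,2->1] -> levels [7 6 6]
Step 2: flows [0->2,1=2] -> levels [6 6 7]
Step 3: flows [2->0,2->1] -> levels [7 7 5]
Step 4: flows [0->2,1->2] -> levels [6 6 7]
  -> period-2 cycle: step 4 state = step 2 state; never stabilizes
  -> state at step 30: (30-2) mod 2 = 0, same as step 2 -> [6 6 7]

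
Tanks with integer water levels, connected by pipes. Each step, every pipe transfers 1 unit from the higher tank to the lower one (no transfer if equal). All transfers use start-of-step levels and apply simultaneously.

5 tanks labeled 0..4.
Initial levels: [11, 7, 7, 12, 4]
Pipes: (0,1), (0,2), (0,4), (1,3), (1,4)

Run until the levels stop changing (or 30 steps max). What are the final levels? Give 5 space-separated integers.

Answer: 7 10 8 8 8

Derivation:
Step 1: flows [0->1,0->2,0->4,3->1,1->4] -> levels [8 8 8 11 6]
Step 2: flows [0=1,0=2,0->4,3->1,1->4] -> levels [7 8 8 10 8]
Step 3: flows [1->0,2->0,4->0,3->1,1=4] -> levels [10 8 7 9 7]
Step 4: flows [0->1,0->2,0->4,3->1,1->4] -> levels [7 9 8 8 9]
Step 5: flows [1->0,2->0,4->0,1->3,1=4] -> levels [10 7 7 9 8]
Step 6: flows [0->1,0->2,0->4,3->1,4->1] -> levels [7 10 8 8 8]
Step 7: flows [1->0,2->0,4->0,1->3,1->4] -> levels [10 7 7 9 8]
  -> period-2 cycle: step 7 state = step 5 state; never stabilizes
  -> state at step 30: (30-5) mod 2 = 1, same as step 6 -> [7 10 8 8 8]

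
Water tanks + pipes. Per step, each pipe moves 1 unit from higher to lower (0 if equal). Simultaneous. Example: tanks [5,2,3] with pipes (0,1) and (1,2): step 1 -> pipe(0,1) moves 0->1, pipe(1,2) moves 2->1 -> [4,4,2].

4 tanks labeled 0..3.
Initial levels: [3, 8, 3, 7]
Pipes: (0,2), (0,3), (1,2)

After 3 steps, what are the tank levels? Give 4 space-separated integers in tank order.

Step 1: flows [0=2,3->0,1->2] -> levels [4 7 4 6]
Step 2: flows [0=2,3->0,1->2] -> levels [5 6 5 5]
Step 3: flows [0=2,0=3,1->2] -> levels [5 5 6 5]

Answer: 5 5 6 5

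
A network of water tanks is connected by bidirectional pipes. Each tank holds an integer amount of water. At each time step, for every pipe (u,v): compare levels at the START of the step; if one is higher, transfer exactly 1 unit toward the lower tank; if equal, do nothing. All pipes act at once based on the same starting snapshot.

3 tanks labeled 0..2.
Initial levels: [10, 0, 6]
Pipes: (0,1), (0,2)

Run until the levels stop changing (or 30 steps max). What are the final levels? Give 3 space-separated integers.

Answer: 6 5 5

Derivation:
Step 1: flows [0->1,0->2] -> levels [8 1 7]
Step 2: flows [0->1,0->2] -> levels [6 2 8]
Step 3: flows [0->1,2->0] -> levels [6 3 7]
Step 4: flows [0->1,2->0] -> levels [6 4 6]
Step 5: flows [0->1,0=2] -> levels [5 5 6]
Step 6: flows [0=1,2->0] -> levels [6 5 5]
Step 7: flows [0->1,0->2] -> levels [4 6 6]
Step 8: flows [1->0,2->0] -> levels [6 5 5]
  -> period-2 cycle: step 8 state = step 6 state; never stabilizes
  -> state at step 30: (30-6) mod 2 = 0, same as step 6 -> [6 5 5]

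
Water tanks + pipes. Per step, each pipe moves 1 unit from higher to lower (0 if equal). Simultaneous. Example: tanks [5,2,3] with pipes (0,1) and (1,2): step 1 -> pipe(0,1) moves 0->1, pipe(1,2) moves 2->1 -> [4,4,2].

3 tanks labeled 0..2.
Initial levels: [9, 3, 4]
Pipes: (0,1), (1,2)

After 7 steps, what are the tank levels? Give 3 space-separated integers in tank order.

Step 1: flows [0->1,2->1] -> levels [8 5 3]
Step 2: flows [0->1,1->2] -> levels [7 5 4]
Step 3: flows [0->1,1->2] -> levels [6 5 5]
Step 4: flows [0->1,1=2] -> levels [5 6 5]
Step 5: flows [1->0,1->2] -> levels [6 4 6]
Step 6: flows [0->1,2->1] -> levels [5 6 5]
  -> period-2 cycle: step 6 state = step 4 state
  -> state at step 7: (7-4) mod 2 = 1, same as step 5 -> [6 4 6]

Answer: 6 4 6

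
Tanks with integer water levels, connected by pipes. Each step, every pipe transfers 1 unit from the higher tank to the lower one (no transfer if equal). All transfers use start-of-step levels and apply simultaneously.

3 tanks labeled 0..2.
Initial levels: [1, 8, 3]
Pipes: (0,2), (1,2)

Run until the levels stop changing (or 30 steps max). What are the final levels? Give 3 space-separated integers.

Answer: 4 4 4

Derivation:
Step 1: flows [2->0,1->2] -> levels [2 7 3]
Step 2: flows [2->0,1->2] -> levels [3 6 3]
Step 3: flows [0=2,1->2] -> levels [3 5 4]
Step 4: flows [2->0,1->2] -> levels [4 4 4]
Step 5: flows [0=2,1=2] -> levels [4 4 4]
  -> stable (no change)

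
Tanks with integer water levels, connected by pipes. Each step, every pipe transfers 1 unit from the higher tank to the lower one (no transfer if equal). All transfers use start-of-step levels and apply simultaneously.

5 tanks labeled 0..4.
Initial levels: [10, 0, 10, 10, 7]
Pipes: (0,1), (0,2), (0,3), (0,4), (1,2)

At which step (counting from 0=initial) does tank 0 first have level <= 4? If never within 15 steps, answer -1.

Step 1: flows [0->1,0=2,0=3,0->4,2->1] -> levels [8 2 9 10 8]
Step 2: flows [0->1,2->0,3->0,0=4,2->1] -> levels [9 4 7 9 8]
Step 3: flows [0->1,0->2,0=3,0->4,2->1] -> levels [6 6 7 9 9]
Step 4: flows [0=1,2->0,3->0,4->0,2->1] -> levels [9 7 5 8 8]
Step 5: flows [0->1,0->2,0->3,0->4,1->2] -> levels [5 7 7 9 9]
Step 6: flows [1->0,2->0,3->0,4->0,1=2] -> levels [9 6 6 8 8]
Step 7: flows [0->1,0->2,0->3,0->4,1=2] -> levels [5 7 7 9 9]
  -> period-2 cycle (repeats step 5); tank 0 never drops to <=4
Tank 0 never reaches <=4 within 15 steps

Answer: -1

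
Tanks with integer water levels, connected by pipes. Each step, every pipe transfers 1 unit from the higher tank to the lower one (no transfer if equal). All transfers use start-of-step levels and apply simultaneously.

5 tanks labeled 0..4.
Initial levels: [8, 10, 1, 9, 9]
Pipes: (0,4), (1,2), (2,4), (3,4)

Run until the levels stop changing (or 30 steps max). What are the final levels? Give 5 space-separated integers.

Answer: 7 8 6 7 9

Derivation:
Step 1: flows [4->0,1->2,4->2,3=4] -> levels [9 9 3 9 7]
Step 2: flows [0->4,1->2,4->2,3->4] -> levels [8 8 5 8 8]
Step 3: flows [0=4,1->2,4->2,3=4] -> levels [8 7 7 8 7]
Step 4: flows [0->4,1=2,2=4,3->4] -> levels [7 7 7 7 9]
Step 5: flows [4->0,1=2,4->2,4->3] -> levels [8 7 8 8 6]
Step 6: flows [0->4,2->1,2->4,3->4] -> levels [7 8 6 7 9]
Step 7: flows [4->0,1->2,4->2,4->3] -> levels [8 7 8 8 6]
  -> period-2 cycle: step 7 state = step 5 state; never stabilizes
  -> state at step 30: (30-5) mod 2 = 1, same as step 6 -> [7 8 6 7 9]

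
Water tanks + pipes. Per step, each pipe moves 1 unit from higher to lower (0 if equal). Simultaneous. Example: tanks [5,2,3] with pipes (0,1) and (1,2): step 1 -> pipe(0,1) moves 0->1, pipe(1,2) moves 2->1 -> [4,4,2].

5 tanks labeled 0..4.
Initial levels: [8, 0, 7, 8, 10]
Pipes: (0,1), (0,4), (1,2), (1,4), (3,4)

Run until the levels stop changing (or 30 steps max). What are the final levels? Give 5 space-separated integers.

Answer: 5 7 6 7 8

Derivation:
Step 1: flows [0->1,4->0,2->1,4->1,4->3] -> levels [8 3 6 9 7]
Step 2: flows [0->1,0->4,2->1,4->1,3->4] -> levels [6 6 5 8 8]
Step 3: flows [0=1,4->0,1->2,4->1,3=4] -> levels [7 6 6 8 6]
Step 4: flows [0->1,0->4,1=2,1=4,3->4] -> levels [5 7 6 7 8]
Step 5: flows [1->0,4->0,1->2,4->1,4->3] -> levels [7 6 7 8 5]
Step 6: flows [0->1,0->4,2->1,1->4,3->4] -> levels [5 7 6 7 8]
  -> period-2 cycle: step 6 state = step 4 state; never stabilizes
  -> state at step 30: (30-4) mod 2 = 0, same as step 4 -> [5 7 6 7 8]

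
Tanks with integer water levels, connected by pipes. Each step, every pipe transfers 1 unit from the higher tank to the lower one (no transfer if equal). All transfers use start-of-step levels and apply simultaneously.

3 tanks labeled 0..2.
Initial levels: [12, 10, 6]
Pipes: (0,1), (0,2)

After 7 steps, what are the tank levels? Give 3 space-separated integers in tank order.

Step 1: flows [0->1,0->2] -> levels [10 11 7]
Step 2: flows [1->0,0->2] -> levels [10 10 8]
Step 3: flows [0=1,0->2] -> levels [9 10 9]
Step 4: flows [1->0,0=2] -> levels [10 9 9]
Step 5: flows [0->1,0->2] -> levels [8 10 10]
Step 6: flows [1->0,2->0] -> levels [10 9 9]
  -> period-2 cycle: step 6 state = step 4 state
  -> state at step 7: (7-4) mod 2 = 1, same as step 5 -> [8 10 10]

Answer: 8 10 10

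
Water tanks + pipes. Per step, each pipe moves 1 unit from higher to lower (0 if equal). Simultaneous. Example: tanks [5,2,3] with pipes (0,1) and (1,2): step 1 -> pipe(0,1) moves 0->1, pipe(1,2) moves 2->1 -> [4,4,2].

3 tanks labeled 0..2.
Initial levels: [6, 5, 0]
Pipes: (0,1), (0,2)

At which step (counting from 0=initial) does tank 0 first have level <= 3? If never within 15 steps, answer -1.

Answer: 4

Derivation:
Step 1: flows [0->1,0->2] -> levels [4 6 1]
Step 2: flows [1->0,0->2] -> levels [4 5 2]
Step 3: flows [1->0,0->2] -> levels [4 4 3]
Step 4: flows [0=1,0->2] -> levels [3 4 4]
Tank 0 first reaches <=3 at step 4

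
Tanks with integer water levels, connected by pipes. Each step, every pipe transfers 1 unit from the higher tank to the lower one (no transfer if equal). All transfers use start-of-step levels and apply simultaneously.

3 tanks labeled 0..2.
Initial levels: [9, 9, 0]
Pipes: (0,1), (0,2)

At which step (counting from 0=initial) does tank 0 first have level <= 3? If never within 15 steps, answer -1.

Step 1: flows [0=1,0->2] -> levels [8 9 1]
Step 2: flows [1->0,0->2] -> levels [8 8 2]
Step 3: flows [0=1,0->2] -> levels [7 8 3]
Step 4: flows [1->0,0->2] -> levels [7 7 4]
Step 5: flows [0=1,0->2] -> levels [6 7 5]
Step 6: flows [1->0,0->2] -> levels [6 6 6]
Step 7: flows [0=1,0=2] -> levels [6 6 6]
  -> stable; tank 0 stays at 6 > 3
Tank 0 never reaches <=3 within 15 steps

Answer: -1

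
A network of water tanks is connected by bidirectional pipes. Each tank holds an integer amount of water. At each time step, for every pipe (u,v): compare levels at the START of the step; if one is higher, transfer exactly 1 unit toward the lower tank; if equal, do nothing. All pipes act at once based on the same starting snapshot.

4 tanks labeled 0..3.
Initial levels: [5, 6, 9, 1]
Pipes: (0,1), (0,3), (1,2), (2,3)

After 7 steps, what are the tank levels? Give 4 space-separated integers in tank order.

Step 1: flows [1->0,0->3,2->1,2->3] -> levels [5 6 7 3]
Step 2: flows [1->0,0->3,2->1,2->3] -> levels [5 6 5 5]
Step 3: flows [1->0,0=3,1->2,2=3] -> levels [6 4 6 5]
Step 4: flows [0->1,0->3,2->1,2->3] -> levels [4 6 4 7]
Step 5: flows [1->0,3->0,1->2,3->2] -> levels [6 4 6 5]
  -> period-2 cycle: step 5 state = step 3 state
  -> state at step 7: (7-3) mod 2 = 0, same as step 3 -> [6 4 6 5]

Answer: 6 4 6 5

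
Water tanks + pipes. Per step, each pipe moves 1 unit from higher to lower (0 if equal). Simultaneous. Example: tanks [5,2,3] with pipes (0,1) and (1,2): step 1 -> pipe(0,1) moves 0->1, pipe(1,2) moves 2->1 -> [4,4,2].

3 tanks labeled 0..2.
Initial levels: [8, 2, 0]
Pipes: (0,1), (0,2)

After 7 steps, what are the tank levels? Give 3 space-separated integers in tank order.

Answer: 2 4 4

Derivation:
Step 1: flows [0->1,0->2] -> levels [6 3 1]
Step 2: flows [0->1,0->2] -> levels [4 4 2]
Step 3: flows [0=1,0->2] -> levels [3 4 3]
Step 4: flows [1->0,0=2] -> levels [4 3 3]
Step 5: flows [0->1,0->2] -> levels [2 4 4]
Step 6: flows [1->0,2->0] -> levels [4 3 3]
  -> period-2 cycle: step 6 state = step 4 state
  -> state at step 7: (7-4) mod 2 = 1, same as step 5 -> [2 4 4]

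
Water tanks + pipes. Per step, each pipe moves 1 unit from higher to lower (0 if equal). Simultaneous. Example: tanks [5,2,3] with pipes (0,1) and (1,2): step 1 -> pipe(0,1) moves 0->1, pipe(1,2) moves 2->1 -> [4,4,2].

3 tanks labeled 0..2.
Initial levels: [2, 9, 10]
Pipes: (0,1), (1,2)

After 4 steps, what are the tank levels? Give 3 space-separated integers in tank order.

Answer: 6 7 8

Derivation:
Step 1: flows [1->0,2->1] -> levels [3 9 9]
Step 2: flows [1->0,1=2] -> levels [4 8 9]
Step 3: flows [1->0,2->1] -> levels [5 8 8]
Step 4: flows [1->0,1=2] -> levels [6 7 8]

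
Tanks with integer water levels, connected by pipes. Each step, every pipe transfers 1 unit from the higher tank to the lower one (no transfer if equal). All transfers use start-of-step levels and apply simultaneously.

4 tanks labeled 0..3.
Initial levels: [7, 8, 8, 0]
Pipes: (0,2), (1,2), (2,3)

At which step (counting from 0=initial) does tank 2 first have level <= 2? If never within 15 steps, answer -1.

Answer: -1

Derivation:
Step 1: flows [2->0,1=2,2->3] -> levels [8 8 6 1]
Step 2: flows [0->2,1->2,2->3] -> levels [7 7 7 2]
Step 3: flows [0=2,1=2,2->3] -> levels [7 7 6 3]
Step 4: flows [0->2,1->2,2->3] -> levels [6 6 7 4]
Step 5: flows [2->0,2->1,2->3] -> levels [7 7 4 5]
Step 6: flows [0->2,1->2,3->2] -> levels [6 6 7 4]
  -> period-2 cycle (repeats step 4); tank 2 never drops to <=2
Tank 2 never reaches <=2 within 15 steps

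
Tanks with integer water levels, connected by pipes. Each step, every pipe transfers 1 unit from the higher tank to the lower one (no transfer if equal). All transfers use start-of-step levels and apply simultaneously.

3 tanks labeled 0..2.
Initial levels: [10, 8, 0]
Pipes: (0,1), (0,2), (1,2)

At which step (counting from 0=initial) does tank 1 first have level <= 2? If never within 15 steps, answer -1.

Answer: -1

Derivation:
Step 1: flows [0->1,0->2,1->2] -> levels [8 8 2]
Step 2: flows [0=1,0->2,1->2] -> levels [7 7 4]
Step 3: flows [0=1,0->2,1->2] -> levels [6 6 6]
Step 4: flows [0=1,0=2,1=2] -> levels [6 6 6]
  -> stable; tank 1 stays at 6 > 2
Tank 1 never reaches <=2 within 15 steps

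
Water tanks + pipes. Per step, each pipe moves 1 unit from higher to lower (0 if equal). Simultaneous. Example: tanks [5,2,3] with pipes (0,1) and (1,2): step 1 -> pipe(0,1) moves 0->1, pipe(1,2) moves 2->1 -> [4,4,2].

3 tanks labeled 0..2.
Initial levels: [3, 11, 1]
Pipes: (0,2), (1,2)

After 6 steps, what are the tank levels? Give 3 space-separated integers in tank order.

Step 1: flows [0->2,1->2] -> levels [2 10 3]
Step 2: flows [2->0,1->2] -> levels [3 9 3]
Step 3: flows [0=2,1->2] -> levels [3 8 4]
Step 4: flows [2->0,1->2] -> levels [4 7 4]
Step 5: flows [0=2,1->2] -> levels [4 6 5]
Step 6: flows [2->0,1->2] -> levels [5 5 5]

Answer: 5 5 5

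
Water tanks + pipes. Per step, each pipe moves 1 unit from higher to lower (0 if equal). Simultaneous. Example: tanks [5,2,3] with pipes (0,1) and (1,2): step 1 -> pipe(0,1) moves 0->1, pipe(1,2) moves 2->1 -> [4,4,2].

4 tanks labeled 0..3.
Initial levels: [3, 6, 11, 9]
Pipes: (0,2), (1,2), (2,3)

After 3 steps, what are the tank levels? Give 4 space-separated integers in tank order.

Answer: 6 7 8 8

Derivation:
Step 1: flows [2->0,2->1,2->3] -> levels [4 7 8 10]
Step 2: flows [2->0,2->1,3->2] -> levels [5 8 7 9]
Step 3: flows [2->0,1->2,3->2] -> levels [6 7 8 8]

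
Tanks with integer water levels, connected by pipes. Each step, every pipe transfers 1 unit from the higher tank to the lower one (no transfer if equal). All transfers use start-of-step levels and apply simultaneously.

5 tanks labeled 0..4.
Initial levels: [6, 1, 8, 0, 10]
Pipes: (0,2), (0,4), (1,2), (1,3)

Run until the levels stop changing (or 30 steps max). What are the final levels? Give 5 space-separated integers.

Step 1: flows [2->0,4->0,2->1,1->3] -> levels [8 1 6 1 9]
Step 2: flows [0->2,4->0,2->1,1=3] -> levels [8 2 6 1 8]
Step 3: flows [0->2,0=4,2->1,1->3] -> levels [7 2 6 2 8]
Step 4: flows [0->2,4->0,2->1,1=3] -> levels [7 3 6 2 7]
Step 5: flows [0->2,0=4,2->1,1->3] -> levels [6 3 6 3 7]
Step 6: flows [0=2,4->0,2->1,1=3] -> levels [7 4 5 3 6]
Step 7: flows [0->2,0->4,2->1,1->3] -> levels [5 4 5 4 7]
Step 8: flows [0=2,4->0,2->1,1=3] -> levels [6 5 4 4 6]
Step 9: flows [0->2,0=4,1->2,1->3] -> levels [5 3 6 5 6]
Step 10: flows [2->0,4->0,2->1,3->1] -> levels [7 5 4 4 5]
Step 11: flows [0->2,0->4,1->2,1->3] -> levels [5 3 6 5 6]
  -> period-2 cycle: step 11 state = step 9 state; never stabilizes
  -> state at step 30: (30-9) mod 2 = 1, same as step 10 -> [7 5 4 4 5]

Answer: 7 5 4 4 5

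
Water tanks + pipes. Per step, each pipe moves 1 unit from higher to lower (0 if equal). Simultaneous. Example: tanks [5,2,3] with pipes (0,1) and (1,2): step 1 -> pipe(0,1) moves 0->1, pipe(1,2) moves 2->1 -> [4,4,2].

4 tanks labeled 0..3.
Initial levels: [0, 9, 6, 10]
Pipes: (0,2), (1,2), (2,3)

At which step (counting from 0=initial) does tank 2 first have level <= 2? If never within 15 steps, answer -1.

Step 1: flows [2->0,1->2,3->2] -> levels [1 8 7 9]
Step 2: flows [2->0,1->2,3->2] -> levels [2 7 8 8]
Step 3: flows [2->0,2->1,2=3] -> levels [3 8 6 8]
Step 4: flows [2->0,1->2,3->2] -> levels [4 7 7 7]
Step 5: flows [2->0,1=2,2=3] -> levels [5 7 6 7]
Step 6: flows [2->0,1->2,3->2] -> levels [6 6 7 6]
Step 7: flows [2->0,2->1,2->3] -> levels [7 7 4 7]
Step 8: flows [0->2,1->2,3->2] -> levels [6 6 7 6]
  -> period-2 cycle (repeats step 6); tank 2 never drops to <=2
Tank 2 never reaches <=2 within 15 steps

Answer: -1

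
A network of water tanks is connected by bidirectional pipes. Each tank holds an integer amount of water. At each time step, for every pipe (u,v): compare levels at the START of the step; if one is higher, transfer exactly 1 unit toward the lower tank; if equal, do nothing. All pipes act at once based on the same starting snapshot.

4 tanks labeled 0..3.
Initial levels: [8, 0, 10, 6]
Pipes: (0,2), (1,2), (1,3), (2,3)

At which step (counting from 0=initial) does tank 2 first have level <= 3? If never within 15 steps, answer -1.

Step 1: flows [2->0,2->1,3->1,2->3] -> levels [9 2 7 6]
Step 2: flows [0->2,2->1,3->1,2->3] -> levels [8 4 6 6]
Step 3: flows [0->2,2->1,3->1,2=3] -> levels [7 6 6 5]
Step 4: flows [0->2,1=2,1->3,2->3] -> levels [6 5 6 7]
Step 5: flows [0=2,2->1,3->1,3->2] -> levels [6 7 6 5]
Step 6: flows [0=2,1->2,1->3,2->3] -> levels [6 5 6 7]
  -> period-2 cycle (repeats step 4); tank 2 never drops to <=3
Tank 2 never reaches <=3 within 15 steps

Answer: -1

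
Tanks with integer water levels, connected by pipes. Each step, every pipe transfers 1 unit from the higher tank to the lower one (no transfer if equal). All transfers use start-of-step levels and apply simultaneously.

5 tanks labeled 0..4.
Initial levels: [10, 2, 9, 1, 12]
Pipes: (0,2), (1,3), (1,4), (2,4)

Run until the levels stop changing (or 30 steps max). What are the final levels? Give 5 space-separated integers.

Answer: 8 5 6 7 8

Derivation:
Step 1: flows [0->2,1->3,4->1,4->2] -> levels [9 2 11 2 10]
Step 2: flows [2->0,1=3,4->1,2->4] -> levels [10 3 9 2 10]
Step 3: flows [0->2,1->3,4->1,4->2] -> levels [9 3 11 3 8]
Step 4: flows [2->0,1=3,4->1,2->4] -> levels [10 4 9 3 8]
Step 5: flows [0->2,1->3,4->1,2->4] -> levels [9 4 9 4 8]
Step 6: flows [0=2,1=3,4->1,2->4] -> levels [9 5 8 4 8]
Step 7: flows [0->2,1->3,4->1,2=4] -> levels [8 5 9 5 7]
Step 8: flows [2->0,1=3,4->1,2->4] -> levels [9 6 7 5 7]
Step 9: flows [0->2,1->3,4->1,2=4] -> levels [8 6 8 6 6]
Step 10: flows [0=2,1=3,1=4,2->4] -> levels [8 6 7 6 7]
Step 11: flows [0->2,1=3,4->1,2=4] -> levels [7 7 8 6 6]
Step 12: flows [2->0,1->3,1->4,2->4] -> levels [8 5 6 7 8]
Step 13: flows [0->2,3->1,4->1,4->2] -> levels [7 7 8 6 6]
  -> period-2 cycle: step 13 state = step 11 state; never stabilizes
  -> state at step 30: (30-11) mod 2 = 1, same as step 12 -> [8 5 6 7 8]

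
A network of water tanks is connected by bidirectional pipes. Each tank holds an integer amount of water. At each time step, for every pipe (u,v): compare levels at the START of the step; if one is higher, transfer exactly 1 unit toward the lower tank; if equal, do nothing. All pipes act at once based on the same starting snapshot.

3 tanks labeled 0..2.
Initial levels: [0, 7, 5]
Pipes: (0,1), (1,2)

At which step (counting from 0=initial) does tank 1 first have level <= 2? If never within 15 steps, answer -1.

Answer: -1

Derivation:
Step 1: flows [1->0,1->2] -> levels [1 5 6]
Step 2: flows [1->0,2->1] -> levels [2 5 5]
Step 3: flows [1->0,1=2] -> levels [3 4 5]
Step 4: flows [1->0,2->1] -> levels [4 4 4]
Step 5: flows [0=1,1=2] -> levels [4 4 4]
  -> stable; tank 1 stays at 4 > 2
Tank 1 never reaches <=2 within 15 steps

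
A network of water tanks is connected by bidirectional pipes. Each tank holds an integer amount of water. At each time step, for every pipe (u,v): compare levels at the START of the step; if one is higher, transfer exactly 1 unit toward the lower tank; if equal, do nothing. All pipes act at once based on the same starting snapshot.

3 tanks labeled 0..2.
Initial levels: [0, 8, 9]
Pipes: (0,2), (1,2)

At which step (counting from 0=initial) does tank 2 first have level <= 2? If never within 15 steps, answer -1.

Step 1: flows [2->0,2->1] -> levels [1 9 7]
Step 2: flows [2->0,1->2] -> levels [2 8 7]
Step 3: flows [2->0,1->2] -> levels [3 7 7]
Step 4: flows [2->0,1=2] -> levels [4 7 6]
Step 5: flows [2->0,1->2] -> levels [5 6 6]
Step 6: flows [2->0,1=2] -> levels [6 6 5]
Step 7: flows [0->2,1->2] -> levels [5 5 7]
Step 8: flows [2->0,2->1] -> levels [6 6 5]
  -> period-2 cycle (repeats step 6); tank 2 never drops to <=2
Tank 2 never reaches <=2 within 15 steps

Answer: -1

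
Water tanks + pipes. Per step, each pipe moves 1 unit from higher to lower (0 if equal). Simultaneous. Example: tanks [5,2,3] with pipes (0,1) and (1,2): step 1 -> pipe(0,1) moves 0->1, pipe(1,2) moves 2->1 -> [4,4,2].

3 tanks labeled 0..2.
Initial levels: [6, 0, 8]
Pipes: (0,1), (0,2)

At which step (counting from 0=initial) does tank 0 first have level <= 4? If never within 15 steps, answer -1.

Step 1: flows [0->1,2->0] -> levels [6 1 7]
Step 2: flows [0->1,2->0] -> levels [6 2 6]
Step 3: flows [0->1,0=2] -> levels [5 3 6]
Step 4: flows [0->1,2->0] -> levels [5 4 5]
Step 5: flows [0->1,0=2] -> levels [4 5 5]
Tank 0 first reaches <=4 at step 5

Answer: 5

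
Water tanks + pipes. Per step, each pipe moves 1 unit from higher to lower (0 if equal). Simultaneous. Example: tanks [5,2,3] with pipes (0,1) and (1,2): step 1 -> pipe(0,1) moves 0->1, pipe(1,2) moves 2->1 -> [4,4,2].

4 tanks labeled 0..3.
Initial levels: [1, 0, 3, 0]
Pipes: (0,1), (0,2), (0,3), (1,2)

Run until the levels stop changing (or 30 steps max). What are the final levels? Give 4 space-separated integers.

Answer: 3 0 1 0

Derivation:
Step 1: flows [0->1,2->0,0->3,2->1] -> levels [0 2 1 1]
Step 2: flows [1->0,2->0,3->0,1->2] -> levels [3 0 1 0]
Step 3: flows [0->1,0->2,0->3,2->1] -> levels [0 2 1 1]
  -> period-2 cycle: step 3 state = step 1 state; never stabilizes
  -> state at step 30: (30-1) mod 2 = 1, same as step 2 -> [3 0 1 0]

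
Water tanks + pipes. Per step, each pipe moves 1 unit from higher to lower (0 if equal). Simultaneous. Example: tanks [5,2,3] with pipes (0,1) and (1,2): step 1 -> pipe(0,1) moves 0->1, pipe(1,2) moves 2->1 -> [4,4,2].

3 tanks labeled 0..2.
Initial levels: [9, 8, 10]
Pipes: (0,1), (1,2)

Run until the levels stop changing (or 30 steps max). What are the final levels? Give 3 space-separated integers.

Step 1: flows [0->1,2->1] -> levels [8 10 9]
Step 2: flows [1->0,1->2] -> levels [9 8 10]
  -> period-2 cycle: step 2 state = step 0 state; never stabilizes
  -> state at step 30: (30-0) mod 2 = 0, same as step 0 -> [9 8 10]

Answer: 9 8 10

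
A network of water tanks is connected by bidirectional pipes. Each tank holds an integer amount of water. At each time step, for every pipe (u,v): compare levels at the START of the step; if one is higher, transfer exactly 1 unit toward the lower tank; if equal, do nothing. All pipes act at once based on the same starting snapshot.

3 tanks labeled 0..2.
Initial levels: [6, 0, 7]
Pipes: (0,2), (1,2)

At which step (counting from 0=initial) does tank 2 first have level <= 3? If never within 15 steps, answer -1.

Step 1: flows [2->0,2->1] -> levels [7 1 5]
Step 2: flows [0->2,2->1] -> levels [6 2 5]
Step 3: flows [0->2,2->1] -> levels [5 3 5]
Step 4: flows [0=2,2->1] -> levels [5 4 4]
Step 5: flows [0->2,1=2] -> levels [4 4 5]
Step 6: flows [2->0,2->1] -> levels [5 5 3]
Tank 2 first reaches <=3 at step 6

Answer: 6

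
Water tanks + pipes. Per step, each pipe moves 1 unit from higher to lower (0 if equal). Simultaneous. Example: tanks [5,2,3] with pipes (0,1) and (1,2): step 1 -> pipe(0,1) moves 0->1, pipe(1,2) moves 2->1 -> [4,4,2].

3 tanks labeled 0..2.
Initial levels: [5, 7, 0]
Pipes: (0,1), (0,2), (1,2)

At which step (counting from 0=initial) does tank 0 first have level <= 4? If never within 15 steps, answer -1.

Answer: 2

Derivation:
Step 1: flows [1->0,0->2,1->2] -> levels [5 5 2]
Step 2: flows [0=1,0->2,1->2] -> levels [4 4 4]
Tank 0 first reaches <=4 at step 2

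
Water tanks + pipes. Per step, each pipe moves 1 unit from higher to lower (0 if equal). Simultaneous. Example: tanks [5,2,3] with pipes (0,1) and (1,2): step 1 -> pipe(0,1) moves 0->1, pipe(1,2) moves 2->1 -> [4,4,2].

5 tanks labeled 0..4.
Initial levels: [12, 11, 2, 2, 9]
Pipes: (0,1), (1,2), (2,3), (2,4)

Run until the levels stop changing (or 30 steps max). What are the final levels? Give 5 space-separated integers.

Answer: 8 7 9 6 6

Derivation:
Step 1: flows [0->1,1->2,2=3,4->2] -> levels [11 11 4 2 8]
Step 2: flows [0=1,1->2,2->3,4->2] -> levels [11 10 5 3 7]
Step 3: flows [0->1,1->2,2->3,4->2] -> levels [10 10 6 4 6]
Step 4: flows [0=1,1->2,2->3,2=4] -> levels [10 9 6 5 6]
Step 5: flows [0->1,1->2,2->3,2=4] -> levels [9 9 6 6 6]
Step 6: flows [0=1,1->2,2=3,2=4] -> levels [9 8 7 6 6]
Step 7: flows [0->1,1->2,2->3,2->4] -> levels [8 8 6 7 7]
Step 8: flows [0=1,1->2,3->2,4->2] -> levels [8 7 9 6 6]
Step 9: flows [0->1,2->1,2->3,2->4] -> levels [7 9 6 7 7]
Step 10: flows [1->0,1->2,3->2,4->2] -> levels [8 7 9 6 6]
  -> period-2 cycle: step 10 state = step 8 state; never stabilizes
  -> state at step 30: (30-8) mod 2 = 0, same as step 8 -> [8 7 9 6 6]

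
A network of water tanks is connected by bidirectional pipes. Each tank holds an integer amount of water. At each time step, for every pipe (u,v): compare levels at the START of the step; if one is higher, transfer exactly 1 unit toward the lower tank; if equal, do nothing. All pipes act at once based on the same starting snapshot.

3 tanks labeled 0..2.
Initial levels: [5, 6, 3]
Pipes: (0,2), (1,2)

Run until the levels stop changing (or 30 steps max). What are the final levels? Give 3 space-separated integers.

Answer: 5 5 4

Derivation:
Step 1: flows [0->2,1->2] -> levels [4 5 5]
Step 2: flows [2->0,1=2] -> levels [5 5 4]
Step 3: flows [0->2,1->2] -> levels [4 4 6]
Step 4: flows [2->0,2->1] -> levels [5 5 4]
  -> period-2 cycle: step 4 state = step 2 state; never stabilizes
  -> state at step 30: (30-2) mod 2 = 0, same as step 2 -> [5 5 4]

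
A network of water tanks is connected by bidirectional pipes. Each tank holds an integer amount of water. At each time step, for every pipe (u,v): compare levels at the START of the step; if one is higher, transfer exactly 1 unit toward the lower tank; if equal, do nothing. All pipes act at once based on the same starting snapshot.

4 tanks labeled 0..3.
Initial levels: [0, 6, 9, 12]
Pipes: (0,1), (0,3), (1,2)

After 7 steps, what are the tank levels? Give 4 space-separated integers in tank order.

Answer: 6 8 6 7

Derivation:
Step 1: flows [1->0,3->0,2->1] -> levels [2 6 8 11]
Step 2: flows [1->0,3->0,2->1] -> levels [4 6 7 10]
Step 3: flows [1->0,3->0,2->1] -> levels [6 6 6 9]
Step 4: flows [0=1,3->0,1=2] -> levels [7 6 6 8]
Step 5: flows [0->1,3->0,1=2] -> levels [7 7 6 7]
Step 6: flows [0=1,0=3,1->2] -> levels [7 6 7 7]
Step 7: flows [0->1,0=3,2->1] -> levels [6 8 6 7]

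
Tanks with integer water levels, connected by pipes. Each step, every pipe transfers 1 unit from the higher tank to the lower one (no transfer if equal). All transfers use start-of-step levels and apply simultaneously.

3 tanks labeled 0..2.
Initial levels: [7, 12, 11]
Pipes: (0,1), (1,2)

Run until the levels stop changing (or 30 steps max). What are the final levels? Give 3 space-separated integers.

Answer: 10 10 10

Derivation:
Step 1: flows [1->0,1->2] -> levels [8 10 12]
Step 2: flows [1->0,2->1] -> levels [9 10 11]
Step 3: flows [1->0,2->1] -> levels [10 10 10]
Step 4: flows [0=1,1=2] -> levels [10 10 10]
  -> stable (no change)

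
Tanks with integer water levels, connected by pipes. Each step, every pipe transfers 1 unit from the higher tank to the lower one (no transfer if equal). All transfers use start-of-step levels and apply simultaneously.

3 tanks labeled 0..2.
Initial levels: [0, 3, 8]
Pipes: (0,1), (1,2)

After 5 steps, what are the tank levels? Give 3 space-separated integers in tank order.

Answer: 4 3 4

Derivation:
Step 1: flows [1->0,2->1] -> levels [1 3 7]
Step 2: flows [1->0,2->1] -> levels [2 3 6]
Step 3: flows [1->0,2->1] -> levels [3 3 5]
Step 4: flows [0=1,2->1] -> levels [3 4 4]
Step 5: flows [1->0,1=2] -> levels [4 3 4]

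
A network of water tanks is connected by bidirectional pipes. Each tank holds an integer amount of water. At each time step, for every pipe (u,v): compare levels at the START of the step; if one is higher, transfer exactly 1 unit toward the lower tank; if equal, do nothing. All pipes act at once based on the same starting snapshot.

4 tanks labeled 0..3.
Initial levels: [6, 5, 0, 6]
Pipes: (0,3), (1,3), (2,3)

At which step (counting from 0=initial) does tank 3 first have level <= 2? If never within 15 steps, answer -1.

Step 1: flows [0=3,3->1,3->2] -> levels [6 6 1 4]
Step 2: flows [0->3,1->3,3->2] -> levels [5 5 2 5]
Step 3: flows [0=3,1=3,3->2] -> levels [5 5 3 4]
Step 4: flows [0->3,1->3,3->2] -> levels [4 4 4 5]
Step 5: flows [3->0,3->1,3->2] -> levels [5 5 5 2]
Tank 3 first reaches <=2 at step 5

Answer: 5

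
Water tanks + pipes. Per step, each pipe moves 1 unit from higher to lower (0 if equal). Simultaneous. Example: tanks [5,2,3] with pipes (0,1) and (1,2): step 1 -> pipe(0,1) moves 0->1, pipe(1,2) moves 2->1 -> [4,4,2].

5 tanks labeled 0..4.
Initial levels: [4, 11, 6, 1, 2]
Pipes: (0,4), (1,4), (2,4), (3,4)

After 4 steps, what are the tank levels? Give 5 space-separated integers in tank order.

Step 1: flows [0->4,1->4,2->4,4->3] -> levels [3 10 5 2 4]
Step 2: flows [4->0,1->4,2->4,4->3] -> levels [4 9 4 3 4]
Step 3: flows [0=4,1->4,2=4,4->3] -> levels [4 8 4 4 4]
Step 4: flows [0=4,1->4,2=4,3=4] -> levels [4 7 4 4 5]

Answer: 4 7 4 4 5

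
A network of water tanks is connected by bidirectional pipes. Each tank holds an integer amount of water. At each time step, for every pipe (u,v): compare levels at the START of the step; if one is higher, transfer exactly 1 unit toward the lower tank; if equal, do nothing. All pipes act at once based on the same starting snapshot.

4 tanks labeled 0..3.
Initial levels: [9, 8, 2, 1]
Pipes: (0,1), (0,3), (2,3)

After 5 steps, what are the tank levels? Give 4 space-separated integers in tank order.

Answer: 6 6 4 4

Derivation:
Step 1: flows [0->1,0->3,2->3] -> levels [7 9 1 3]
Step 2: flows [1->0,0->3,3->2] -> levels [7 8 2 3]
Step 3: flows [1->0,0->3,3->2] -> levels [7 7 3 3]
Step 4: flows [0=1,0->3,2=3] -> levels [6 7 3 4]
Step 5: flows [1->0,0->3,3->2] -> levels [6 6 4 4]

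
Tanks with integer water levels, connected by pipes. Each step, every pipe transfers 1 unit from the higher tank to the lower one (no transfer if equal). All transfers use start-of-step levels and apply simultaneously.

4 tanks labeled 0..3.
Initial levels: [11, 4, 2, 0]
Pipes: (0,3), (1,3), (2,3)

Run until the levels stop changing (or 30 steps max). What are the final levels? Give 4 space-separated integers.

Answer: 5 3 3 6

Derivation:
Step 1: flows [0->3,1->3,2->3] -> levels [10 3 1 3]
Step 2: flows [0->3,1=3,3->2] -> levels [9 3 2 3]
Step 3: flows [0->3,1=3,3->2] -> levels [8 3 3 3]
Step 4: flows [0->3,1=3,2=3] -> levels [7 3 3 4]
Step 5: flows [0->3,3->1,3->2] -> levels [6 4 4 3]
Step 6: flows [0->3,1->3,2->3] -> levels [5 3 3 6]
Step 7: flows [3->0,3->1,3->2] -> levels [6 4 4 3]
  -> period-2 cycle: step 7 state = step 5 state; never stabilizes
  -> state at step 30: (30-5) mod 2 = 1, same as step 6 -> [5 3 3 6]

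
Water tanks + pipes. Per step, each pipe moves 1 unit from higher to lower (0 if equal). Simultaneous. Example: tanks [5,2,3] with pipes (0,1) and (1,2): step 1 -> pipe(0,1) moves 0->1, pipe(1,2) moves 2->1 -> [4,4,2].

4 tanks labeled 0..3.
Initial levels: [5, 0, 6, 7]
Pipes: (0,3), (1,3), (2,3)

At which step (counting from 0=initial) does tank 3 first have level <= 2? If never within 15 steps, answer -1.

Answer: -1

Derivation:
Step 1: flows [3->0,3->1,3->2] -> levels [6 1 7 4]
Step 2: flows [0->3,3->1,2->3] -> levels [5 2 6 5]
Step 3: flows [0=3,3->1,2->3] -> levels [5 3 5 5]
Step 4: flows [0=3,3->1,2=3] -> levels [5 4 5 4]
Step 5: flows [0->3,1=3,2->3] -> levels [4 4 4 6]
Step 6: flows [3->0,3->1,3->2] -> levels [5 5 5 3]
Step 7: flows [0->3,1->3,2->3] -> levels [4 4 4 6]
  -> period-2 cycle (repeats step 5); tank 3 never drops to <=2
Tank 3 never reaches <=2 within 15 steps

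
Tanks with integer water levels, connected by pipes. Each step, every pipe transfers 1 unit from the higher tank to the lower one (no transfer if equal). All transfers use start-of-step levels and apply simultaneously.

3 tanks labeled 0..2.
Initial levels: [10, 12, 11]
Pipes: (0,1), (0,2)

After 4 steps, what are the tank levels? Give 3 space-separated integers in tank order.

Step 1: flows [1->0,2->0] -> levels [12 11 10]
Step 2: flows [0->1,0->2] -> levels [10 12 11]
  -> period-2 cycle: step 2 state = step 0 state
  -> state at step 4: (4-0) mod 2 = 0, same as step 0 -> [10 12 11]

Answer: 10 12 11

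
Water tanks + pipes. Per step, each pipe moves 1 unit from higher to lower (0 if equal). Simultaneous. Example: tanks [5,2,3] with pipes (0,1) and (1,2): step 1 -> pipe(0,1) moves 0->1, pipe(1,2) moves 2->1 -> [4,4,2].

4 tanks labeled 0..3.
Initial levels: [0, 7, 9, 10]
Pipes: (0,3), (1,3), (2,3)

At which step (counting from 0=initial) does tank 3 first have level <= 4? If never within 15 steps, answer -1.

Answer: -1

Derivation:
Step 1: flows [3->0,3->1,3->2] -> levels [1 8 10 7]
Step 2: flows [3->0,1->3,2->3] -> levels [2 7 9 8]
Step 3: flows [3->0,3->1,2->3] -> levels [3 8 8 7]
Step 4: flows [3->0,1->3,2->3] -> levels [4 7 7 8]
Step 5: flows [3->0,3->1,3->2] -> levels [5 8 8 5]
Step 6: flows [0=3,1->3,2->3] -> levels [5 7 7 7]
Step 7: flows [3->0,1=3,2=3] -> levels [6 7 7 6]
Step 8: flows [0=3,1->3,2->3] -> levels [6 6 6 8]
Step 9: flows [3->0,3->1,3->2] -> levels [7 7 7 5]
Step 10: flows [0->3,1->3,2->3] -> levels [6 6 6 8]
  -> period-2 cycle (repeats step 8); tank 3 never drops to <=4
Tank 3 never reaches <=4 within 15 steps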